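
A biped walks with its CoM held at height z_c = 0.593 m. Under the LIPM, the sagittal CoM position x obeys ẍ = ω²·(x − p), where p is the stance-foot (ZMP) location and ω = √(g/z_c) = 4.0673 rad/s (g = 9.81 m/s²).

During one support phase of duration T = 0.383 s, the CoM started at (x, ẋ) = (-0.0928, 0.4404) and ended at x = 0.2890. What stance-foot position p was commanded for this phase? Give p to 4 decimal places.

p = -0.1848

ωT = 4.0673·0.383 = 1.557776; cosh(ωT) = 2.479426, sinh(ωT) = 2.268822
x(T) = p + (x₀−p)·cosh(ωT) + (ẋ₀/ω)·sinh(ωT) ⇒ p·(1 − cosh) = x(T) − x₀·cosh − (ẋ₀/ω)·sinh
numerator   = 0.2890 − (-0.0928)·2.479426 − (0.4404/4.0673)·2.268822 = 0.273427
denominator = 1 − 2.479426 = -1.479426
p = 0.273427 / -1.479426 = -0.1848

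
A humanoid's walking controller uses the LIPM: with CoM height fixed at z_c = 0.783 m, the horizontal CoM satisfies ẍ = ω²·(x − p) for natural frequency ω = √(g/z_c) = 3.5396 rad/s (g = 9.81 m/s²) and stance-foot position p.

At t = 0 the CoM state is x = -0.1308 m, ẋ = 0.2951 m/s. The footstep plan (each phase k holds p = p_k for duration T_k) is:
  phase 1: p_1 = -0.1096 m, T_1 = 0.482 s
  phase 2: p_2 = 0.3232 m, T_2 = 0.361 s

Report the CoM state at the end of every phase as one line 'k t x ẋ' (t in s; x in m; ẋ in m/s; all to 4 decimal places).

1 0.4820 0.0521 0.6396
2 0.8430 0.0980 -0.3514

phase 1: p=-0.1096, T=0.482, ωT=1.706087, cosh=2.844472, sinh=2.662898; start (x,ẋ)=(-0.130800, 0.295100) → end (x,ẋ)=(0.052106, 0.639581)
phase 2: p=0.3232, T=0.361, ωT=1.277796, cosh=1.933685, sinh=1.655035; start (x,ẋ)=(0.052106, 0.639581) → end (x,ẋ)=(0.098042, -0.351365)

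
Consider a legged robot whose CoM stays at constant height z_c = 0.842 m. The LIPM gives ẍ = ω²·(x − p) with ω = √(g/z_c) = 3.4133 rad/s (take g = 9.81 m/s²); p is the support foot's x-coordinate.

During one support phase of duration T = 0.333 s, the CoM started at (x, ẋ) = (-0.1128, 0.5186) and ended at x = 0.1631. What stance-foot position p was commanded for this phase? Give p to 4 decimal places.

ωT = 3.4133·0.333 = 1.136629; cosh(ωT) = 1.718572, sinh(ωT) = 1.397673
x(T) = p + (x₀−p)·cosh(ωT) + (ẋ₀/ω)·sinh(ωT) ⇒ p·(1 − cosh) = x(T) − x₀·cosh − (ẋ₀/ω)·sinh
numerator   = 0.1631 − (-0.1128)·1.718572 − (0.5186/3.4133)·1.397673 = 0.144599
denominator = 1 − 1.718572 = -0.718572
p = 0.144599 / -0.718572 = -0.2012

p = -0.2012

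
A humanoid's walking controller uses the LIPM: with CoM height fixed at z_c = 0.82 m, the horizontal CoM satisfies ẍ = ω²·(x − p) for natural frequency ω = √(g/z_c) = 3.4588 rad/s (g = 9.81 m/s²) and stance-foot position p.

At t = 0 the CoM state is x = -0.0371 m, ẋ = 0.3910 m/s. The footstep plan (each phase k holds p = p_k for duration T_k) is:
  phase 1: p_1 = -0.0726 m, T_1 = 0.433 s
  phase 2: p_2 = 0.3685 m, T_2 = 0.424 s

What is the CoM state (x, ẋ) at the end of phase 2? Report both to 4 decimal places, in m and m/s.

phase 1: p=-0.0726, T=0.433, ωT=1.497660, cosh=2.347434, sinh=2.123782; start (x,ẋ)=(-0.037100, 0.391000) → end (x,ẋ)=(0.250817, 1.178620)
phase 2: p=0.3685, T=0.424, ωT=1.466531, cosh=2.282450, sinh=2.051725; start (x,ẋ)=(0.250817, 1.178620) → end (x,ẋ)=(0.799040, 1.855002)

x = 0.7990, ẋ = 1.8550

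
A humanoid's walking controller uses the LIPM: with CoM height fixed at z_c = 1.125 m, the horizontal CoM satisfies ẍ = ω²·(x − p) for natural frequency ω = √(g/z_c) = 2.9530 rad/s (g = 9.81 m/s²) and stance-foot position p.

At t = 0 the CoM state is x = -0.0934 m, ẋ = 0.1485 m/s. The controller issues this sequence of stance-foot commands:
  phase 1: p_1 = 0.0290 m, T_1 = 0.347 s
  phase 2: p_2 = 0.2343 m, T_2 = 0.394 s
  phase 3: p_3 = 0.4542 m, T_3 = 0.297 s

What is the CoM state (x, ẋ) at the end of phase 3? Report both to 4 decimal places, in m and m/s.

x = -1.4361, ẋ = -5.2092

phase 1: p=0.0290, T=0.347, ωT=1.024691, cosh=1.572571, sinh=1.213664; start (x,ẋ)=(-0.093400, 0.148500) → end (x,ẋ)=(-0.102450, -0.205149)
phase 2: p=0.2343, T=0.394, ωT=1.163482, cosh=1.756728, sinh=1.444332; start (x,ẋ)=(-0.102450, -0.205149) → end (x,ẋ)=(-0.457618, -1.796667)
phase 3: p=0.4542, T=0.297, ωT=0.877041, cosh=1.409894, sinh=0.993882; start (x,ẋ)=(-0.457618, -1.796667) → end (x,ẋ)=(-1.436066, -5.209236)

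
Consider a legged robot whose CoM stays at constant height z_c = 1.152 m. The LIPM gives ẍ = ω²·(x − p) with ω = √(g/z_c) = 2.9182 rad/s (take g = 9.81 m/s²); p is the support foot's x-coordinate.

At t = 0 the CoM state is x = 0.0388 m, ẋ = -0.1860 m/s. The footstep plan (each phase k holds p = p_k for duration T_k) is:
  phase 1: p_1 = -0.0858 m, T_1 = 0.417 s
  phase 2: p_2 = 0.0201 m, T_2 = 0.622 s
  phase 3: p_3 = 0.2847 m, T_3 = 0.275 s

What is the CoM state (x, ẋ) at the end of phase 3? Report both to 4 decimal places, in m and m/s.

x = 0.6109, ẋ = 1.3086

phase 1: p=-0.0858, T=0.417, ωT=1.216889, cosh=1.836409, sinh=1.540259; start (x,ẋ)=(0.038800, -0.186000) → end (x,ẋ)=(0.044844, 0.218478)
phase 2: p=0.0201, T=0.622, ωT=1.815120, cosh=3.152317, sinh=2.989499; start (x,ẋ)=(0.044844, 0.218478) → end (x,ẋ)=(0.321916, 0.904574)
phase 3: p=0.2847, T=0.275, ωT=0.802505, cosh=1.339664, sinh=0.891459; start (x,ẋ)=(0.321916, 0.904574) → end (x,ẋ)=(0.610888, 1.308641)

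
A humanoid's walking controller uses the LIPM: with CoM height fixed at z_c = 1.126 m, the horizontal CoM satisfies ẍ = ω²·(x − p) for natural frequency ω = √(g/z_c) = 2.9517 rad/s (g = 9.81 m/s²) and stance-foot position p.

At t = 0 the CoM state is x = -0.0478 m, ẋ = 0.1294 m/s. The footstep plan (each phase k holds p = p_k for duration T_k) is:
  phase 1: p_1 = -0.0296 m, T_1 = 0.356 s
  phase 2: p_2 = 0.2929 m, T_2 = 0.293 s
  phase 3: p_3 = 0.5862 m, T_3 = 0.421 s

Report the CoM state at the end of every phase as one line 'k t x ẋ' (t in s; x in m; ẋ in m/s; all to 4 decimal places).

phase 1: p=-0.0296, T=0.356, ωT=1.050805, cosh=1.604805, sinh=1.255148; start (x,ẋ)=(-0.047800, 0.129400) → end (x,ẋ)=(-0.003783, 0.140234)
phase 2: p=0.2929, T=0.293, ωT=0.864848, cosh=1.397880, sinh=0.976765; start (x,ẋ)=(-0.003783, 0.140234) → end (x,ẋ)=(-0.075421, -0.659341)
phase 3: p=0.5862, T=0.421, ωT=1.242666, cosh=1.876726, sinh=1.588112; start (x,ẋ)=(-0.075421, -0.659341) → end (x,ẋ)=(-1.010229, -4.338838)

1 0.3560 -0.0038 0.1402
2 0.6490 -0.0754 -0.6593
3 1.0700 -1.0102 -4.3388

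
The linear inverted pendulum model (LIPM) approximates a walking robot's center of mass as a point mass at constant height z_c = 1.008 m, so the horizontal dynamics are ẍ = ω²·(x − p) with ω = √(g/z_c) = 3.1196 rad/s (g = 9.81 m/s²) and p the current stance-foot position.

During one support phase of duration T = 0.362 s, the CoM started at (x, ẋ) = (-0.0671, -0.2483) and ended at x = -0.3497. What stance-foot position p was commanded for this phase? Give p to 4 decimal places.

p = 0.1762

ωT = 3.1196·0.362 = 1.129295; cosh(ωT) = 1.708368, sinh(ωT) = 1.385107
x(T) = p + (x₀−p)·cosh(ωT) + (ẋ₀/ω)·sinh(ωT) ⇒ p·(1 − cosh) = x(T) − x₀·cosh − (ẋ₀/ω)·sinh
numerator   = -0.3497 − (-0.0671)·1.708368 − (-0.2483/3.1196)·1.385107 = -0.124823
denominator = 1 − 1.708368 = -0.708368
p = -0.124823 / -0.708368 = 0.1762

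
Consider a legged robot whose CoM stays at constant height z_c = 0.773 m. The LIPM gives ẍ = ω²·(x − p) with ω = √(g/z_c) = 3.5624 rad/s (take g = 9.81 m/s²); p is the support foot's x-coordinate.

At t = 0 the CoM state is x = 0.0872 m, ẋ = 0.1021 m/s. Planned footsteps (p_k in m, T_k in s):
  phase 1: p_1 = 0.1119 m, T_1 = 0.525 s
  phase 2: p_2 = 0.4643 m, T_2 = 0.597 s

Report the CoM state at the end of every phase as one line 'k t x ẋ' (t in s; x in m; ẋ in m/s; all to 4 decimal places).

1 0.5250 0.1206 0.0604
2 1.1220 -0.9273 -4.8043

phase 1: p=0.1119, T=0.525, ωT=1.870260, cosh=3.322034, sinh=3.167950; start (x,ẋ)=(0.087200, 0.102100) → end (x,ẋ)=(0.120641, 0.060428)
phase 2: p=0.4643, T=0.597, ωT=2.126753, cosh=4.253405, sinh=4.134181; start (x,ẋ)=(0.120641, 0.060428) → end (x,ẋ)=(-0.927296, -4.804257)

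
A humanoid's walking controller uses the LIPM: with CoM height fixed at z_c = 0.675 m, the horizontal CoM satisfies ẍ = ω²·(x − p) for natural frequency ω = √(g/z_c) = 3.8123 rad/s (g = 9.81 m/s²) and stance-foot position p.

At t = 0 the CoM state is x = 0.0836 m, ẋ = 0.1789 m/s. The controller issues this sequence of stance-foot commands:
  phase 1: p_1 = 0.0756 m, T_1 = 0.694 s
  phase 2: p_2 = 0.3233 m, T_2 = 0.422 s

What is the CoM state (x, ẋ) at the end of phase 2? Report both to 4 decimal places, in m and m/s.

x = 1.6135, ẋ = 5.1096

phase 1: p=0.0756, T=0.694, ωT=2.645736, cosh=7.082385, sinh=7.011432; start (x,ẋ)=(0.083600, 0.178900) → end (x,ẋ)=(0.461285, 1.480876)
phase 2: p=0.3233, T=0.422, ωT=1.608791, cosh=2.598447, sinh=2.398317; start (x,ẋ)=(0.461285, 1.480876) → end (x,ẋ)=(1.613466, 5.109589)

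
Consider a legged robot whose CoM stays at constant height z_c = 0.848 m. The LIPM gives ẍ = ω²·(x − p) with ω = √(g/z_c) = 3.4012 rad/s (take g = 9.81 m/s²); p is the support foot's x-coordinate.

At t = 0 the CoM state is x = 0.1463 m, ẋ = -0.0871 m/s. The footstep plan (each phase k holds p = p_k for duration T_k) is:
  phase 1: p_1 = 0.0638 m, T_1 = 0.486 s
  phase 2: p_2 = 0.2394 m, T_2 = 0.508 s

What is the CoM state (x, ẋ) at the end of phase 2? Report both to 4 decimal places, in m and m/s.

phase 1: p=0.0638, T=0.486, ωT=1.652983, cosh=2.707007, sinh=2.515529; start (x,ẋ)=(0.146300, -0.087100) → end (x,ẋ)=(0.222709, 0.470075)
phase 2: p=0.2394, T=0.508, ωT=1.727810, cosh=2.902993, sinh=2.725319; start (x,ẋ)=(0.222709, 0.470075) → end (x,ẋ)=(0.567608, 1.209907)

x = 0.5676, ẋ = 1.2099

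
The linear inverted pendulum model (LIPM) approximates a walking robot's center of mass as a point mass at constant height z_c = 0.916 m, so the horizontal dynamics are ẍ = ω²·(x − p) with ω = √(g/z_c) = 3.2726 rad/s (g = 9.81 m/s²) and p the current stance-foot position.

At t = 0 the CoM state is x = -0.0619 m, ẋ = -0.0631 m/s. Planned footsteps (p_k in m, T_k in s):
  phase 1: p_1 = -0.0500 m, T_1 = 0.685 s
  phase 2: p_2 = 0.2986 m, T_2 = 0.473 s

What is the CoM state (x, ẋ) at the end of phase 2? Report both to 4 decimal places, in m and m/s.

phase 1: p=-0.0500, T=0.685, ωT=2.241731, cosh=4.757940, sinh=4.651665; start (x,ẋ)=(-0.061900, -0.063100) → end (x,ẋ)=(-0.196310, -0.481380)
phase 2: p=0.2986, T=0.473, ωT=1.547940, cosh=2.457230, sinh=2.244544; start (x,ẋ)=(-0.196310, -0.481380) → end (x,ẋ)=(-1.247666, -4.818218)

x = -1.2477, ẋ = -4.8182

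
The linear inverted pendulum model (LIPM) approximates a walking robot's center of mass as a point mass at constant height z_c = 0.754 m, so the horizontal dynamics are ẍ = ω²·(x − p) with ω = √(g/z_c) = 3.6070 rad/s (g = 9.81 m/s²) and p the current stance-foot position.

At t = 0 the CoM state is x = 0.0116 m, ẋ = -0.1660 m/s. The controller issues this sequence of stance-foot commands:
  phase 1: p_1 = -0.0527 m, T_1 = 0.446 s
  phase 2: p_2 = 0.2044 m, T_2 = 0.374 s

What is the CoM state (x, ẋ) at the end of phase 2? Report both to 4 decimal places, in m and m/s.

x = -0.1455, ẋ = -1.0421

phase 1: p=-0.0527, T=0.446, ωT=1.608722, cosh=2.598282, sinh=2.398139; start (x,ẋ)=(0.011600, -0.166000) → end (x,ẋ)=(0.004003, 0.124886)
phase 2: p=0.2044, T=0.374, ωT=1.349018, cosh=2.056567, sinh=1.797072; start (x,ẋ)=(0.004003, 0.124886) → end (x,ẋ)=(-0.145509, -1.042143)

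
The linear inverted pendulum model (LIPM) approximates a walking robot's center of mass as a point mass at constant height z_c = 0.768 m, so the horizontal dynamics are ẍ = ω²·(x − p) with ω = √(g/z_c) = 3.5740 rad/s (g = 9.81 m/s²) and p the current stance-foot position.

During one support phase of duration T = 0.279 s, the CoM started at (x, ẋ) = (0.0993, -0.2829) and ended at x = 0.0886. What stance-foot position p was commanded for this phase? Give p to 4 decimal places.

p = -0.0526

ωT = 3.5740·0.279 = 0.997146; cosh(ωT) = 1.539733, sinh(ωT) = 1.170802
x(T) = p + (x₀−p)·cosh(ωT) + (ẋ₀/ω)·sinh(ωT) ⇒ p·(1 − cosh) = x(T) − x₀·cosh − (ẋ₀/ω)·sinh
numerator   = 0.0886 − (0.0993)·1.539733 − (-0.2829/3.5740)·1.170802 = 0.028379
denominator = 1 − 1.539733 = -0.539733
p = 0.028379 / -0.539733 = -0.0526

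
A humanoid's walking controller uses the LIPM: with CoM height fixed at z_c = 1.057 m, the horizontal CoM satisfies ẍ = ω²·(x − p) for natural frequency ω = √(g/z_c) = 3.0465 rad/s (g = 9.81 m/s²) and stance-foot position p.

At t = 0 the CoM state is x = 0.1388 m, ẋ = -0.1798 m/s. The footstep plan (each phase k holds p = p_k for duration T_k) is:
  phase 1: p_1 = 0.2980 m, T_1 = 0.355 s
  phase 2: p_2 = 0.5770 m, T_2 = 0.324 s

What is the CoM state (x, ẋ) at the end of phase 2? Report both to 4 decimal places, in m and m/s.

x = -0.7191, ẋ = -3.5932

phase 1: p=0.2980, T=0.355, ωT=1.081507, cosh=1.644103, sinh=1.305019; start (x,ẋ)=(0.138800, -0.179800) → end (x,ẋ)=(-0.040762, -0.928548)
phase 2: p=0.5770, T=0.324, ωT=0.987066, cosh=1.528009, sinh=1.155341; start (x,ẋ)=(-0.040762, -0.928548) → end (x,ẋ)=(-0.719083, -3.593193)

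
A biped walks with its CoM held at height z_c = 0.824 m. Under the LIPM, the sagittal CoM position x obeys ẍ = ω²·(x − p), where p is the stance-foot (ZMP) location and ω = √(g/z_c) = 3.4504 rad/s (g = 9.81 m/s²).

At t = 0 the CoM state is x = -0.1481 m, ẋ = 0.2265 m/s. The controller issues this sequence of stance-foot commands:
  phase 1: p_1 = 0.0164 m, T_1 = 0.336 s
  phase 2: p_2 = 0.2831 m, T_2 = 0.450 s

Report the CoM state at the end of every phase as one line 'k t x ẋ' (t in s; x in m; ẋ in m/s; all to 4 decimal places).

1 0.3360 -0.1773 -0.4191
2 0.7860 -1.1271 -4.6182

phase 1: p=0.0164, T=0.336, ωT=1.159334, cosh=1.750753, sinh=1.437058; start (x,ẋ)=(-0.148100, 0.226500) → end (x,ẋ)=(-0.177264, -0.419115)
phase 2: p=0.2831, T=0.450, ωT=1.552680, cosh=2.467897, sinh=2.256217; start (x,ẋ)=(-0.177264, -0.419115) → end (x,ẋ)=(-1.127090, -4.618197)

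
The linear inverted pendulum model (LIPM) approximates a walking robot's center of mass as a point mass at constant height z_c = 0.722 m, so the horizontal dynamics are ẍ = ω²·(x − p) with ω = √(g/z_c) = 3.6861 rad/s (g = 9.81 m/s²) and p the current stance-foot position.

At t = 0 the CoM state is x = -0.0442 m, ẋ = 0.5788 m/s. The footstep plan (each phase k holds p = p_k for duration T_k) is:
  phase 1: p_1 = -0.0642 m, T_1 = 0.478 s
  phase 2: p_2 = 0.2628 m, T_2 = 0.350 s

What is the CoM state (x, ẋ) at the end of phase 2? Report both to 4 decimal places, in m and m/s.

phase 1: p=-0.0642, T=0.478, ωT=1.761956, cosh=2.997763, sinh=2.826054; start (x,ẋ)=(-0.044200, 0.578800) → end (x,ẋ)=(0.439509, 1.943447)
phase 2: p=0.2628, T=0.350, ωT=1.290135, cosh=1.954255, sinh=1.679022; start (x,ẋ)=(0.439509, 1.943447) → end (x,ẋ)=(1.493376, 4.891651)

x = 1.4934, ẋ = 4.8917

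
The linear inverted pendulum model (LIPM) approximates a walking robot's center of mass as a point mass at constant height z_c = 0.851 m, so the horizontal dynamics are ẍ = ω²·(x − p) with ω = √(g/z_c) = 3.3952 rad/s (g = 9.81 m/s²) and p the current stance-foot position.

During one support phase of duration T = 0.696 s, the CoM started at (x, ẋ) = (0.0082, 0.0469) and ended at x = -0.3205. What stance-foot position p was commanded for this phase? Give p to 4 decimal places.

p = 0.1003

ωT = 3.3952·0.696 = 2.363059; cosh(ωT) = 5.358766, sinh(ωT) = 5.264635
x(T) = p + (x₀−p)·cosh(ωT) + (ẋ₀/ω)·sinh(ωT) ⇒ p·(1 − cosh) = x(T) − x₀·cosh − (ẋ₀/ω)·sinh
numerator   = -0.3205 − (0.0082)·5.358766 − (0.0469/3.3952)·5.264635 = -0.437166
denominator = 1 − 5.358766 = -4.358766
p = -0.437166 / -4.358766 = 0.1003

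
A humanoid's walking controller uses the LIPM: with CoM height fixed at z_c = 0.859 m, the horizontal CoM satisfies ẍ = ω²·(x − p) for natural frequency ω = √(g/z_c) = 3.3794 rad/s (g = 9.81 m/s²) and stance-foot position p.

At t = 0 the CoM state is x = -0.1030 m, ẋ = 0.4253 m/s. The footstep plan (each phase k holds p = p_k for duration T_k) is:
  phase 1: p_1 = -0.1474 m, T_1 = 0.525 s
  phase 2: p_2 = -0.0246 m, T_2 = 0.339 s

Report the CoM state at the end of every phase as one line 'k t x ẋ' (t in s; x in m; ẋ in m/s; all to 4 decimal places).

1 0.5250 0.3475 1.7193
2 0.8640 1.3386 4.7537

phase 1: p=-0.1474, T=0.525, ωT=1.774185, cosh=3.032548, sinh=2.862926; start (x,ẋ)=(-0.103000, 0.425300) → end (x,ẋ)=(0.347547, 1.719311)
phase 2: p=-0.0246, T=0.339, ωT=1.145617, cosh=1.731204, sinh=1.413176; start (x,ẋ)=(0.347547, 1.719311) → end (x,ẋ)=(1.338632, 4.753734)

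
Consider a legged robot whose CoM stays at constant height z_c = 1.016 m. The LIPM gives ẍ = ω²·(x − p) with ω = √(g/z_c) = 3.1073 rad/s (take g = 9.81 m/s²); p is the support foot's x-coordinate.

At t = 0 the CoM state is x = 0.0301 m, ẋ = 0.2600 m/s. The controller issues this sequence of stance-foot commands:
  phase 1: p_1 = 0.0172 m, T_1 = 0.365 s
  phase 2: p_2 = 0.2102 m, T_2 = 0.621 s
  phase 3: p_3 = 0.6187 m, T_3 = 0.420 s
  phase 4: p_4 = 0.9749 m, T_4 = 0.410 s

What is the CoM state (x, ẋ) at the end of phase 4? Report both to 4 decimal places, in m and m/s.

x = 2.4461, ẋ = 4.9846

phase 1: p=0.0172, T=0.365, ωT=1.134165, cosh=1.715133, sinh=1.393442; start (x,ẋ)=(0.030100, 0.260000) → end (x,ẋ)=(0.155920, 0.501790)
phase 2: p=0.2102, T=0.621, ωT=1.929633, cosh=3.516093, sinh=3.370891; start (x,ẋ)=(0.155920, 0.501790) → end (x,ẋ)=(0.563703, 1.195790)
phase 3: p=0.6187, T=0.420, ωT=1.305066, cosh=1.979544, sinh=1.708389; start (x,ẋ)=(0.563703, 1.195790) → end (x,ẋ)=(1.167274, 2.075166)
phase 4: p=0.9749, T=0.410, ωT=1.273993, cosh=1.927406, sinh=1.647693; start (x,ẋ)=(1.167274, 2.075166) → end (x,ẋ)=(2.446072, 4.984619)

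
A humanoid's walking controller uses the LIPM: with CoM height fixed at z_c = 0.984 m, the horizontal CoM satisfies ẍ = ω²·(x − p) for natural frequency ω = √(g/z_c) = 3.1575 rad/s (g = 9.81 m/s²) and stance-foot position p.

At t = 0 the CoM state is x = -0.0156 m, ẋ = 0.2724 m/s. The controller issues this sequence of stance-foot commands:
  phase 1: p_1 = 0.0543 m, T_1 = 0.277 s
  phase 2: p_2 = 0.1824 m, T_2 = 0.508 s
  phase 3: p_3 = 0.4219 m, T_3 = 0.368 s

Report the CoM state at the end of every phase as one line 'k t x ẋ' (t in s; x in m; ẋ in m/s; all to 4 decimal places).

1 0.2770 0.0414 0.1648
2 0.7850 -0.0579 -0.6362
3 1.1530 -0.7104 -3.3004

phase 1: p=0.0543, T=0.277, ωT=0.874628, cosh=1.407500, sinh=0.990482; start (x,ẋ)=(-0.015600, 0.272400) → end (x,ẋ)=(0.041365, 0.164794)
phase 2: p=0.1824, T=0.508, ωT=1.604010, cosh=2.587011, sinh=2.385923; start (x,ẋ)=(0.041365, 0.164794) → end (x,ẋ)=(-0.057933, -0.636166)
phase 3: p=0.4219, T=0.368, ωT=1.161960, cosh=1.754532, sinh=1.441660; start (x,ẋ)=(-0.057933, -0.636166) → end (x,ẋ)=(-0.710445, -3.300395)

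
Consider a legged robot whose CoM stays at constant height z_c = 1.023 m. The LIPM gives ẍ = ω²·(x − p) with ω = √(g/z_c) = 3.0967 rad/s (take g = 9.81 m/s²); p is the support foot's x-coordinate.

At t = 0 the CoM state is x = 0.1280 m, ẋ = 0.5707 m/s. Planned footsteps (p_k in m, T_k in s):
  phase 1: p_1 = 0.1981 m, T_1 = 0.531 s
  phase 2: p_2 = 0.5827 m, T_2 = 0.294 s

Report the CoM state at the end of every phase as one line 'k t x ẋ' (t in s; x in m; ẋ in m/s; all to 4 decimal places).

phase 1: p=0.1981, T=0.531, ωT=1.644348, cosh=2.685385, sinh=2.492246; start (x,ẋ)=(0.128000, 0.570700) → end (x,ẋ)=(0.469158, 0.991536)
phase 2: p=0.5827, T=0.294, ωT=0.910430, cosh=1.443871, sinh=1.041520; start (x,ẋ)=(0.469158, 0.991536) → end (x,ẋ)=(0.752245, 1.065445)

1 0.5310 0.4692 0.9915
2 0.8250 0.7522 1.0654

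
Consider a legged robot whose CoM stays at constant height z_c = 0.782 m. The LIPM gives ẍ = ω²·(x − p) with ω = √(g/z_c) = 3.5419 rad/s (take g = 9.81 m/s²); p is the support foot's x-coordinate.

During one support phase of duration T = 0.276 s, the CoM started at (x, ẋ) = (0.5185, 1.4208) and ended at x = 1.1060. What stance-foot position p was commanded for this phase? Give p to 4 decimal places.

ωT = 3.5419·0.276 = 0.977564; cosh(ωT) = 1.517100, sinh(ωT) = 1.140874
x(T) = p + (x₀−p)·cosh(ωT) + (ẋ₀/ω)·sinh(ωT) ⇒ p·(1 − cosh) = x(T) − x₀·cosh − (ẋ₀/ω)·sinh
numerator   = 1.1060 − (0.5185)·1.517100 − (1.4208/3.5419)·1.140874 = -0.138268
denominator = 1 − 1.517100 = -0.517100
p = -0.138268 / -0.517100 = 0.2674

p = 0.2674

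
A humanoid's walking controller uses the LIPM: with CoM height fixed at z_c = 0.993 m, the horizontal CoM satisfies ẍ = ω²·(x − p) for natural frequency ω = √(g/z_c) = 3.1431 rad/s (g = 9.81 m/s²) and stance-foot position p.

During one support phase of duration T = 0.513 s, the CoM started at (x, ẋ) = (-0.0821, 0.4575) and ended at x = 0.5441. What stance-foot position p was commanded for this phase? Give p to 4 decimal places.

p = -0.2537

ωT = 3.1431·0.513 = 1.612410; cosh(ωT) = 2.607145, sinh(ωT) = 2.407739
x(T) = p + (x₀−p)·cosh(ωT) + (ẋ₀/ω)·sinh(ωT) ⇒ p·(1 − cosh) = x(T) − x₀·cosh − (ẋ₀/ω)·sinh
numerator   = 0.5441 − (-0.0821)·2.607145 − (0.4575/3.1431)·2.407739 = 0.407684
denominator = 1 − 2.607145 = -1.607145
p = 0.407684 / -1.607145 = -0.2537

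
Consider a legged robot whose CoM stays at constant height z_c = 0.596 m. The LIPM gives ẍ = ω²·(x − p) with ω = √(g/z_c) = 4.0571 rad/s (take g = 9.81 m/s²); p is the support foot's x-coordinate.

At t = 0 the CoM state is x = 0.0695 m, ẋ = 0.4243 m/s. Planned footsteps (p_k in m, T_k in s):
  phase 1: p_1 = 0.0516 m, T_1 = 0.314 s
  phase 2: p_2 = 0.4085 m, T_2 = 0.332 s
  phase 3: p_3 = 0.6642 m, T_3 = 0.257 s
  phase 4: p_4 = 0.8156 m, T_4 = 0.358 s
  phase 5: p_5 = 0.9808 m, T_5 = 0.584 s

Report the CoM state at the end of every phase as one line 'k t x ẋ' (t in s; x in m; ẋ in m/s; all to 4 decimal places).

1 0.3140 0.2584 0.9374
2 0.6460 0.5146 0.8326
3 0.9030 0.6806 0.5739
4 1.2610 0.7970 0.1871
5 1.8450 0.2341 -2.9422

phase 1: p=0.0516, T=0.314, ωT=1.273929, cosh=1.927301, sinh=1.647571; start (x,ẋ)=(0.069500, 0.424300) → end (x,ẋ)=(0.258405, 0.937404)
phase 2: p=0.4085, T=0.332, ωT=1.346957, cosh=2.052868, sinh=1.792838; start (x,ẋ)=(0.258405, 0.937404) → end (x,ẋ)=(0.514615, 0.832618)
phase 3: p=0.6642, T=0.257, ωT=1.042675, cosh=1.594653, sinh=1.242142; start (x,ẋ)=(0.514615, 0.832618) → end (x,ẋ)=(0.680582, 0.573904)
phase 4: p=0.8156, T=0.358, ωT=1.452442, cosh=2.253768, sinh=2.019769; start (x,ẋ)=(0.680582, 0.573904) → end (x,ẋ)=(0.797012, 0.187057)
phase 5: p=0.9808, T=0.584, ωT=2.369346, cosh=5.391972, sinh=5.298430; start (x,ẋ)=(0.797012, 0.187057) → end (x,ẋ)=(0.234107, -2.942161)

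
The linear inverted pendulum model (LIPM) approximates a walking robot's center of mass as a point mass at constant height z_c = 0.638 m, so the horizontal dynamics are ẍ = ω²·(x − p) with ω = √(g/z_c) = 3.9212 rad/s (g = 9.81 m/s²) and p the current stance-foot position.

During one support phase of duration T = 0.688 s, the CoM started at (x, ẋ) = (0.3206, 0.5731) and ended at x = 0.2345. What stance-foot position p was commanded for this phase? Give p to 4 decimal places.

p = 0.5012

ωT = 3.9212·0.688 = 2.697786; cosh(ωT) = 7.457086, sinh(ωT) = 7.389732
x(T) = p + (x₀−p)·cosh(ωT) + (ẋ₀/ω)·sinh(ωT) ⇒ p·(1 − cosh) = x(T) − x₀·cosh − (ẋ₀/ω)·sinh
numerator   = 0.2345 − (0.3206)·7.457086 − (0.5731/3.9212)·7.389732 = -3.236283
denominator = 1 − 7.457086 = -6.457086
p = -3.236283 / -6.457086 = 0.5012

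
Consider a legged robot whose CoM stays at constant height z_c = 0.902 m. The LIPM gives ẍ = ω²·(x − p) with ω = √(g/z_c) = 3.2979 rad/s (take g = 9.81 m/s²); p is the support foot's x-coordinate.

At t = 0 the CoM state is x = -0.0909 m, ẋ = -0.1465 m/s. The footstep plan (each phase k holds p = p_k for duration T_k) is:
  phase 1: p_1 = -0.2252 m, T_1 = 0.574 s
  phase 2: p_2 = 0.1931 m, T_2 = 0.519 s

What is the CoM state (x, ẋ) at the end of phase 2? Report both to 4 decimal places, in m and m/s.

x = 0.6518, ẋ = 1.7458

phase 1: p=-0.2252, T=0.574, ωT=1.892995, cosh=3.394920, sinh=3.244300; start (x,ẋ)=(-0.090900, -0.146500) → end (x,ẋ)=(0.086619, 0.939571)
phase 2: p=0.1931, T=0.519, ωT=1.711610, cosh=2.859223, sinh=2.678648; start (x,ẋ)=(0.086619, 0.939571) → end (x,ẋ)=(0.651793, 1.745796)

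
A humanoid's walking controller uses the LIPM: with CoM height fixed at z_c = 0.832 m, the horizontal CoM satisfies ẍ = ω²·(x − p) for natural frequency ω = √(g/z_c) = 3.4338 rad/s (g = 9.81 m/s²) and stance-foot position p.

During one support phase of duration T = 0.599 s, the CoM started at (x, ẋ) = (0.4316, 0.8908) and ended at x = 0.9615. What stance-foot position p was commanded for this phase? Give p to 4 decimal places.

ωT = 3.4338·0.599 = 2.056846; cosh(ωT) = 3.974560, sinh(ωT) = 3.846704
x(T) = p + (x₀−p)·cosh(ωT) + (ẋ₀/ω)·sinh(ωT) ⇒ p·(1 − cosh) = x(T) − x₀·cosh − (ẋ₀/ω)·sinh
numerator   = 0.9615 − (0.4316)·3.974560 − (0.8908/3.4338)·3.846704 = -1.751836
denominator = 1 − 3.974560 = -2.974560
p = -1.751836 / -2.974560 = 0.5889

p = 0.5889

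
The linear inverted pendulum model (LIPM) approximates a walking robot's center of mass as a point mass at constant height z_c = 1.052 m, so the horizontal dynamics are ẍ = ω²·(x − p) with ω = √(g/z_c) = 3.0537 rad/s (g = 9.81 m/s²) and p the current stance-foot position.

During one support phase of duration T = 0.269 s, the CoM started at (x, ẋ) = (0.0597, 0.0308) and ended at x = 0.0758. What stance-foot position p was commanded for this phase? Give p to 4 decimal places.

p = 0.0405

ωT = 3.0537·0.269 = 0.821445; cosh(ωT) = 1.356790, sinh(ωT) = 0.916994
x(T) = p + (x₀−p)·cosh(ωT) + (ẋ₀/ω)·sinh(ωT) ⇒ p·(1 − cosh) = x(T) − x₀·cosh − (ẋ₀/ω)·sinh
numerator   = 0.0758 − (0.0597)·1.356790 − (0.0308/3.0537)·0.916994 = -0.014449
denominator = 1 − 1.356790 = -0.356790
p = -0.014449 / -0.356790 = 0.0405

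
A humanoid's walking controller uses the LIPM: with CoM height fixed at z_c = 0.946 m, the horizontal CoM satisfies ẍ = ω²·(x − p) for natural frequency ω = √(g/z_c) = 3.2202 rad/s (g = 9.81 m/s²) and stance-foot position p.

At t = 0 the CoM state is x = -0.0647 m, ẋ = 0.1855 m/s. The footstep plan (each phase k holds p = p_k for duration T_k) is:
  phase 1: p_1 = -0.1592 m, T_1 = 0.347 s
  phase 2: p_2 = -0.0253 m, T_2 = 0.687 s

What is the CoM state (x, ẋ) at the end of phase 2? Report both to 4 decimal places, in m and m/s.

phase 1: p=-0.1592, T=0.347, ωT=1.117409, cosh=1.692025, sinh=1.364899; start (x,ẋ)=(-0.064700, 0.185500) → end (x,ẋ)=(0.079322, 0.729222)
phase 2: p=-0.0253, T=0.687, ωT=2.212277, cosh=4.622976, sinh=4.513525; start (x,ẋ)=(0.079322, 0.729222) → end (x,ẋ)=(1.480461, 4.891792)

x = 1.4805, ẋ = 4.8918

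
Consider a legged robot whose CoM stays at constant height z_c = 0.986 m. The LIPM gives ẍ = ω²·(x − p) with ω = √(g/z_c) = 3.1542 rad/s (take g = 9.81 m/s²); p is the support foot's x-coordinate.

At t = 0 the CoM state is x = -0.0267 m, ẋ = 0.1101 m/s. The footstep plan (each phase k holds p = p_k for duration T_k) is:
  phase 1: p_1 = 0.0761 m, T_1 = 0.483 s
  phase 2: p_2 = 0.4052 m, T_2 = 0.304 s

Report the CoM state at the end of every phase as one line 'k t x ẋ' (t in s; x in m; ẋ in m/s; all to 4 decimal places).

phase 1: p=0.0761, T=0.483, ωT=1.523479, cosh=2.403055, sinh=2.185103; start (x,ẋ)=(-0.026700, 0.110100) → end (x,ẋ)=(-0.094661, -0.443947)
phase 2: p=0.4052, T=0.304, ωT=0.958877, cosh=1.496044, sinh=1.112721; start (x,ẋ)=(-0.094661, -0.443947) → end (x,ẋ)=(-0.499227, -2.418549)

1 0.4830 -0.0947 -0.4439
2 0.7870 -0.4992 -2.4185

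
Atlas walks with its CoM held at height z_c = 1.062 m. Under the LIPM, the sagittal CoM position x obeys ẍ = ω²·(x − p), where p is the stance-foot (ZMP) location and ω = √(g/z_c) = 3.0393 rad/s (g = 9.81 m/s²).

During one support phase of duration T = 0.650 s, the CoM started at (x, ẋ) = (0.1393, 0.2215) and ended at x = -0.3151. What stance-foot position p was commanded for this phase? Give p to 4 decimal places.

ωT = 3.0393·0.650 = 1.975545; cosh(ωT) = 3.674617, sinh(ωT) = 3.535931
x(T) = p + (x₀−p)·cosh(ωT) + (ẋ₀/ω)·sinh(ωT) ⇒ p·(1 − cosh) = x(T) − x₀·cosh − (ẋ₀/ω)·sinh
numerator   = -0.3151 − (0.1393)·3.674617 − (0.2215/3.0393)·3.535931 = -1.084668
denominator = 1 − 3.674617 = -2.674617
p = -1.084668 / -2.674617 = 0.4055

p = 0.4055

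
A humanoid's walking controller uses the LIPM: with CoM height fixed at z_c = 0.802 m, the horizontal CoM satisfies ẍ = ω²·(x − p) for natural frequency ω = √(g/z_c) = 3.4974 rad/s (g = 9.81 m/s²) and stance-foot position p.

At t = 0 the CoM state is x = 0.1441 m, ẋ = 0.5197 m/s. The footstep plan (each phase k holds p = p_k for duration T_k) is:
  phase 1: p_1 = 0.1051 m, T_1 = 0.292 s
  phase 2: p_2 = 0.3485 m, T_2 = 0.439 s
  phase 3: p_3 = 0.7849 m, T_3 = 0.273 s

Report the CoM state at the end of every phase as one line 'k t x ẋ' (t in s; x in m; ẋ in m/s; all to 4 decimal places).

phase 1: p=0.1051, T=0.292, ωT=1.021241, cosh=1.568393, sinh=1.208245; start (x,ẋ)=(0.144100, 0.519700) → end (x,ẋ)=(0.345808, 0.979897)
phase 2: p=0.3485, T=0.439, ωT=1.535359, cosh=2.429184, sinh=2.213806; start (x,ẋ)=(0.345808, 0.979897) → end (x,ẋ)=(0.962221, 2.359505)
phase 3: p=0.7849, T=0.273, ωT=0.954790, cosh=1.491509, sinh=1.106616; start (x,ẋ)=(0.962221, 2.359505) → end (x,ẋ)=(1.795950, 4.205507)

1 0.2920 0.3458 0.9799
2 0.7310 0.9622 2.3595
3 1.0040 1.7960 4.2055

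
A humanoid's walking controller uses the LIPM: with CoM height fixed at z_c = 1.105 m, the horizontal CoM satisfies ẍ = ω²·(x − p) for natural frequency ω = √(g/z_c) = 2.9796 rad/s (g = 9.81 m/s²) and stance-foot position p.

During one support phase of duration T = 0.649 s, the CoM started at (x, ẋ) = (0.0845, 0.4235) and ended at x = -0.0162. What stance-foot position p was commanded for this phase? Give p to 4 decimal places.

ωT = 2.9796·0.649 = 1.933760; cosh(ωT) = 3.530035, sinh(ωT) = 3.385431
x(T) = p + (x₀−p)·cosh(ωT) + (ẋ₀/ω)·sinh(ωT) ⇒ p·(1 − cosh) = x(T) − x₀·cosh − (ẋ₀/ω)·sinh
numerator   = -0.0162 − (0.0845)·3.530035 − (0.4235/2.9796)·3.385431 = -0.795670
denominator = 1 − 3.530035 = -2.530035
p = -0.795670 / -2.530035 = 0.3145

p = 0.3145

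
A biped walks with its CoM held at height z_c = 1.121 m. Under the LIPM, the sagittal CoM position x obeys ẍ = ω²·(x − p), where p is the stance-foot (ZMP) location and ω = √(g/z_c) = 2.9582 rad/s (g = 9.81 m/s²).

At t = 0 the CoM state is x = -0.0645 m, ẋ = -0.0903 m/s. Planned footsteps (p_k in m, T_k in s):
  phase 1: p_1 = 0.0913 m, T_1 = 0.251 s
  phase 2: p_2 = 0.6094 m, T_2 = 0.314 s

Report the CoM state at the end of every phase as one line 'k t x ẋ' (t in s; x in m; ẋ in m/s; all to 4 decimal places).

1 0.2510 -0.1343 -0.4909
2 0.5650 -0.6561 -3.0686

phase 1: p=0.0913, T=0.251, ωT=0.742508, cosh=1.288559, sinh=0.812640; start (x,ẋ)=(-0.064500, -0.090300) → end (x,ẋ)=(-0.134264, -0.490893)
phase 2: p=0.6094, T=0.314, ωT=0.928875, cosh=1.463328, sinh=1.068331; start (x,ẋ)=(-0.134264, -0.490893) → end (x,ẋ)=(-0.656106, -3.068563)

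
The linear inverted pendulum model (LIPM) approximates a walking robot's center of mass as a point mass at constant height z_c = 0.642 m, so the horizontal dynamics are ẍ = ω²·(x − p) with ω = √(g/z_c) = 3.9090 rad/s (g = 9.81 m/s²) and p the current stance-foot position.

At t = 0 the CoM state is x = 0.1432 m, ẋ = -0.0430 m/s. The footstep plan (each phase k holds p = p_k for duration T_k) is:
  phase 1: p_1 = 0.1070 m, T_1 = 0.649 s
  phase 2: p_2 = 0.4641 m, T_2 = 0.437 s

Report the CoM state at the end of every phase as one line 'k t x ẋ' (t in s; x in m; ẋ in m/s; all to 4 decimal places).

1 0.6490 0.2681 0.6153
2 1.0860 0.3257 -0.2907

phase 1: p=0.1070, T=0.649, ωT=2.536941, cosh=6.360026, sinh=6.280918; start (x,ẋ)=(0.143200, -0.043000) → end (x,ẋ)=(0.268141, 0.615305)
phase 2: p=0.4641, T=0.437, ωT=1.708233, cosh=2.850193, sinh=2.669007; start (x,ẋ)=(0.268141, 0.615305) → end (x,ẋ)=(0.325701, -0.290729)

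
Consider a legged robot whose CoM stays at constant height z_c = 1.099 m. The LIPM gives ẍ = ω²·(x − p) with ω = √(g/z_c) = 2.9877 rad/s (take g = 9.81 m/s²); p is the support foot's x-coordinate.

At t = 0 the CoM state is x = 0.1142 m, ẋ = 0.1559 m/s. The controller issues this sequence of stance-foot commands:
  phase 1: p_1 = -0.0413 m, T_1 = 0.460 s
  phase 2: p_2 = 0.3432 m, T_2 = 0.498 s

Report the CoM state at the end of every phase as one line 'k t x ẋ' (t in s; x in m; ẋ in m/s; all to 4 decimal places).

phase 1: p=-0.0413, T=0.460, ωT=1.374342, cosh=2.102741, sinh=1.849735; start (x,ẋ)=(0.114200, 0.155900) → end (x,ẋ)=(0.382196, 1.187181)
phase 2: p=0.3432, T=0.498, ωT=1.487875, cosh=2.326764, sinh=2.100911; start (x,ẋ)=(0.382196, 1.187181) → end (x,ẋ)=(1.268745, 3.007065)

1 0.4600 0.3822 1.1872
2 0.9580 1.2687 3.0071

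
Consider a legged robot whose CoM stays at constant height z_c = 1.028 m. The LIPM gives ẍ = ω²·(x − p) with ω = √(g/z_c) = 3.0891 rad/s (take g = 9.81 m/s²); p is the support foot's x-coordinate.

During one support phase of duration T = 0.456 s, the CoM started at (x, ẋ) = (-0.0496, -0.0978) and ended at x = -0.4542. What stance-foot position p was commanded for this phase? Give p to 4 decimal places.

p = 0.2448

ωT = 3.0891·0.456 = 1.408630; cosh(ωT) = 2.167412, sinh(ωT) = 1.922934
x(T) = p + (x₀−p)·cosh(ωT) + (ẋ₀/ω)·sinh(ωT) ⇒ p·(1 − cosh) = x(T) − x₀·cosh − (ẋ₀/ω)·sinh
numerator   = -0.4542 − (-0.0496)·2.167412 − (-0.0978/3.0891)·1.922934 = -0.285817
denominator = 1 − 2.167412 = -1.167412
p = -0.285817 / -1.167412 = 0.2448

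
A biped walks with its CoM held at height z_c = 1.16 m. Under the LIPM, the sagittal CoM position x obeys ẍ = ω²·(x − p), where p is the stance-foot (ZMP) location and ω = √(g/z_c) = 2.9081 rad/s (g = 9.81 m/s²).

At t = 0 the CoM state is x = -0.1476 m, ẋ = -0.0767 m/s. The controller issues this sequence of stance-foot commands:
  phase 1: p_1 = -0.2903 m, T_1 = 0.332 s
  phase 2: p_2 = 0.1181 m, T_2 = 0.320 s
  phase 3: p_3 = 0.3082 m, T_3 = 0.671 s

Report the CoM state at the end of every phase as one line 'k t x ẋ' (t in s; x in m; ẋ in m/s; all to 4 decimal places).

phase 1: p=-0.2903, T=0.332, ωT=0.965489, cosh=1.503434, sinh=1.122638; start (x,ẋ)=(-0.147600, -0.076700) → end (x,ẋ)=(-0.105369, 0.350565)
phase 2: p=0.1181, T=0.320, ωT=0.930592, cosh=1.465165, sinh=1.070845; start (x,ẋ)=(-0.105369, 0.350565) → end (x,ẋ)=(-0.080231, -0.182274)
phase 3: p=0.3082, T=0.671, ωT=1.951335, cosh=3.590081, sinh=3.447997; start (x,ẋ)=(-0.080231, -0.182274) → end (x,ẋ)=(-1.302413, -4.549223)

1 0.3320 -0.1054 0.3506
2 0.6520 -0.0802 -0.1823
3 1.3230 -1.3024 -4.5492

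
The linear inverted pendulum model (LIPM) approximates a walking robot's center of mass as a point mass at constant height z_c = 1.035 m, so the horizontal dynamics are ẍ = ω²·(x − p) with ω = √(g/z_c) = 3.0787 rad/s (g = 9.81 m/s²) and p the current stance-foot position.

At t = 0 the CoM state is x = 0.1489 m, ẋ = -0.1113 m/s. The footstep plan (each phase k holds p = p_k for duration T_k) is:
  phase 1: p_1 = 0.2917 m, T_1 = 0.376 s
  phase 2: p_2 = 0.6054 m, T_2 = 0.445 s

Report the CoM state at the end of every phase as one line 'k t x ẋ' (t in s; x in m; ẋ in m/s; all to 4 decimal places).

1 0.3760 -0.0098 -0.8250
2 0.8210 -1.1765 -5.2144

phase 1: p=0.2917, T=0.376, ωT=1.157591, cosh=1.748250, sinh=1.434008; start (x,ẋ)=(0.148900, -0.111300) → end (x,ẋ)=(-0.009792, -0.825025)
phase 2: p=0.6054, T=0.445, ωT=1.370022, cosh=2.094768, sinh=1.840667; start (x,ẋ)=(-0.009792, -0.825025) → end (x,ẋ)=(-1.176544, -5.214444)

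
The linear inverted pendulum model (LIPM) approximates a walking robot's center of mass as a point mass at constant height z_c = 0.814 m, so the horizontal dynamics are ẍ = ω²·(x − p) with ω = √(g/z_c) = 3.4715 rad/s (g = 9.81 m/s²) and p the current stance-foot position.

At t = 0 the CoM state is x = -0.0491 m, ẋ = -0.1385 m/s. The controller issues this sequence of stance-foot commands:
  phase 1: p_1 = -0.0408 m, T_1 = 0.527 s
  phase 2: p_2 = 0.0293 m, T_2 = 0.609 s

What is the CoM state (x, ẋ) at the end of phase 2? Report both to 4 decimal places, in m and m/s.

x = -1.5085, ẋ = -5.3113

phase 1: p=-0.0408, T=0.527, ωT=1.829481, cosh=3.195573, sinh=3.035076; start (x,ẋ)=(-0.049100, -0.138500) → end (x,ẋ)=(-0.188412, -0.530038)
phase 2: p=0.0293, T=0.609, ωT=2.114143, cosh=4.201613, sinh=4.080876; start (x,ẋ)=(-0.188412, -0.530038) → end (x,ẋ)=(-1.508519, -5.311281)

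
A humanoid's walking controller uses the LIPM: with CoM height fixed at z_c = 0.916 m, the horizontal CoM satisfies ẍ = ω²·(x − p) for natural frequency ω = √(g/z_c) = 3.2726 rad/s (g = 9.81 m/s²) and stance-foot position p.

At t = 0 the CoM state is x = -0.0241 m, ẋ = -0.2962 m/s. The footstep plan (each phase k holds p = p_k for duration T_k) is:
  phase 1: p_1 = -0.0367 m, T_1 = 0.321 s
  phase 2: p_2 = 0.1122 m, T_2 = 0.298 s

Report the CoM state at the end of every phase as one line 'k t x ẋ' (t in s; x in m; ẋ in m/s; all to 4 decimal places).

phase 1: p=-0.0367, T=0.321, ωT=1.050505, cosh=1.604427, sinh=1.254666; start (x,ẋ)=(-0.024100, -0.296200) → end (x,ẋ)=(-0.130043, -0.423496)
phase 2: p=0.1122, T=0.298, ωT=0.975235, cosh=1.514447, sinh=1.137343; start (x,ẋ)=(-0.130043, -0.423496) → end (x,ẋ)=(-0.401843, -1.543006)

1 0.3210 -0.1300 -0.4235
2 0.6190 -0.4018 -1.5430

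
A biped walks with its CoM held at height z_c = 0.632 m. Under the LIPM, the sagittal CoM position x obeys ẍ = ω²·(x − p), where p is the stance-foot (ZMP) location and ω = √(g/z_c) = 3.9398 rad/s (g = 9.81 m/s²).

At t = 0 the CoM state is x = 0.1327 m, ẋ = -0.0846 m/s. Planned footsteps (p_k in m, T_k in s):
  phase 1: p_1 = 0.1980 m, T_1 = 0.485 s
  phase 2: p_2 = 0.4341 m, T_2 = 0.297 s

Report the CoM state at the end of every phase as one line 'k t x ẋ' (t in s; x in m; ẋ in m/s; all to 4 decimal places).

1 0.4850 -0.0985 -1.1425
2 0.7820 -0.9288 -5.0731

phase 1: p=0.1980, T=0.485, ωT=1.910803, cosh=3.453238, sinh=3.305276; start (x,ẋ)=(0.132700, -0.084600) → end (x,ẋ)=(-0.098471, -1.142489)
phase 2: p=0.4341, T=0.297, ωT=1.170121, cosh=1.766355, sinh=1.456026; start (x,ẋ)=(-0.098471, -1.142489) → end (x,ẋ)=(-0.928838, -5.073109)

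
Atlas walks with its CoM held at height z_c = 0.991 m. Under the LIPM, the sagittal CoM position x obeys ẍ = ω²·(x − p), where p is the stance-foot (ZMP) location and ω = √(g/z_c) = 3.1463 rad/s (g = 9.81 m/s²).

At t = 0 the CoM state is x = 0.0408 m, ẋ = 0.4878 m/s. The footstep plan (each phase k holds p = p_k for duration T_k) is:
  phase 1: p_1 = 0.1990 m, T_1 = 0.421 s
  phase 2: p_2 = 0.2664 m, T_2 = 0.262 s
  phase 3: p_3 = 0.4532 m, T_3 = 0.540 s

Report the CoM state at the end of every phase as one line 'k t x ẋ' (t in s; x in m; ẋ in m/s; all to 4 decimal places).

phase 1: p=0.1990, T=0.421, ωT=1.324592, cosh=2.013282, sinh=1.747370; start (x,ẋ)=(0.040800, 0.487800) → end (x,ẋ)=(0.151410, 0.112335)
phase 2: p=0.2664, T=0.262, ωT=0.824331, cosh=1.359441, sinh=0.920913; start (x,ẋ)=(0.151410, 0.112335) → end (x,ẋ)=(0.142958, -0.180468)
phase 3: p=0.4532, T=0.540, ωT=1.699002, cosh=2.825677, sinh=2.642811; start (x,ẋ)=(0.142958, -0.180468) → end (x,ẋ)=(-0.575033, -3.089633)

1 0.4210 0.1514 0.1123
2 0.6830 0.1430 -0.1805
3 1.2230 -0.5750 -3.0896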